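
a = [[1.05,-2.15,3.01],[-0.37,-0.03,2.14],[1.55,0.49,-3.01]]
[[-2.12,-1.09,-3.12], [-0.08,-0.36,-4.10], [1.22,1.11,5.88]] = a @ [[0.5, 0.35, 0.5], [1.33, 0.54, -0.88], [0.07, -0.10, -1.84]]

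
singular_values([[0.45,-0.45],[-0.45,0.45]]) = [0.9, 0.0]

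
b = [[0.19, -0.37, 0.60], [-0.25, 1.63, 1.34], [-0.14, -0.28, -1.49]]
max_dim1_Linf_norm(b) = 1.63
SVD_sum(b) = [[-0.01, 0.15, 0.2], [-0.09, 1.22, 1.65], [0.06, -0.81, -1.09]] + [[0.20, -0.52, 0.40], [-0.16, 0.41, -0.31], [-0.20, 0.52, -0.4]] + [[0.0, 0.00, -0.0],[0.00, 0.00, -0.00],[0.0, 0.0, -0.0]]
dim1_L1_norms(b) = [1.16, 3.22, 1.91]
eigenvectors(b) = [[-0.28, 0.96, -0.43], [0.96, 0.26, -0.41], [-0.07, -0.14, 0.8]]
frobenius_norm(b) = 2.71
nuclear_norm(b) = 3.59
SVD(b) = [[0.1, -0.62, 0.78],[0.83, 0.49, 0.27],[-0.55, 0.62, 0.56]] @ diag([2.47616321491523, 1.1111766786486388, 0.0014566839241995687]) @ [[-0.04,0.59,0.80], [-0.29,0.76,-0.58], [0.96,0.26,-0.14]]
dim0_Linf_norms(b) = [0.25, 1.63, 1.49]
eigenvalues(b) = [1.6, 0.0, -1.27]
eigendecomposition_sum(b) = [[0.10, -0.46, -0.18],[-0.33, 1.55, 0.61],[0.03, -0.12, -0.05]] + [[0.0, 0.00, 0.0], [0.00, 0.0, 0.00], [-0.0, -0.0, -0.00]] + [[0.09, 0.09, 0.78],[0.08, 0.08, 0.73],[-0.17, -0.16, -1.44]]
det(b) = -0.00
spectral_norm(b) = 2.48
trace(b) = 0.33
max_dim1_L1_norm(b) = 3.22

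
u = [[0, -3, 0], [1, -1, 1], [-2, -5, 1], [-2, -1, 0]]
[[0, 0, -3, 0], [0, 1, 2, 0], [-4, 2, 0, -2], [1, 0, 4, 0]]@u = [[6, 15, -3], [-3, -11, 3], [6, 12, 2], [-8, -23, 4]]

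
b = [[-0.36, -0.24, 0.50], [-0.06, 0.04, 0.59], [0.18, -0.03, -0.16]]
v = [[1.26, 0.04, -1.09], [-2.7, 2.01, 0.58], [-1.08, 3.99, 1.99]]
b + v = [[0.9, -0.2, -0.59], [-2.76, 2.05, 1.17], [-0.90, 3.96, 1.83]]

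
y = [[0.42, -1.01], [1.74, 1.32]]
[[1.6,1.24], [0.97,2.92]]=y @ [[1.34,1.98], [-1.03,-0.40]]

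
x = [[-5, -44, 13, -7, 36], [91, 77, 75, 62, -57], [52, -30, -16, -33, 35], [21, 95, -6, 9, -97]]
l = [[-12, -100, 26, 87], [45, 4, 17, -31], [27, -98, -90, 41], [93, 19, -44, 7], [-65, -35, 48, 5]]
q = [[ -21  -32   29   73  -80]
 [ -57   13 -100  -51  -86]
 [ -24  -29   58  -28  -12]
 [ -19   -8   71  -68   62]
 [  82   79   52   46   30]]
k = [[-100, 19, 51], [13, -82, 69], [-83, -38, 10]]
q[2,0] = -24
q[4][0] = 82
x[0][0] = -5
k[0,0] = -100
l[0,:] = [-12, -100, 26, 87]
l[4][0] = -65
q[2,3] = -28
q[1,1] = 13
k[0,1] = 19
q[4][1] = 79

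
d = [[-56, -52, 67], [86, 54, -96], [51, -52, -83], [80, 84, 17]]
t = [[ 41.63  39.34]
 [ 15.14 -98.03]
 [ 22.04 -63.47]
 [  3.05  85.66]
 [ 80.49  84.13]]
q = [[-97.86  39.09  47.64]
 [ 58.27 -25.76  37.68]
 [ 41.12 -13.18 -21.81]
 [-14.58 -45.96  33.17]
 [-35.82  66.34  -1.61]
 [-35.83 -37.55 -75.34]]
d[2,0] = 51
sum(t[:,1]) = 47.629999999999995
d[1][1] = 54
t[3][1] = 85.66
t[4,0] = 80.49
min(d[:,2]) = -96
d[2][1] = -52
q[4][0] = -35.82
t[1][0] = 15.14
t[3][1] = 85.66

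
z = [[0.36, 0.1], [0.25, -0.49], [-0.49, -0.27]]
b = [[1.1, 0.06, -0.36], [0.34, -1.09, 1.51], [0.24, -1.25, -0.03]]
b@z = [[0.59, 0.18], [-0.89, 0.16], [-0.21, 0.64]]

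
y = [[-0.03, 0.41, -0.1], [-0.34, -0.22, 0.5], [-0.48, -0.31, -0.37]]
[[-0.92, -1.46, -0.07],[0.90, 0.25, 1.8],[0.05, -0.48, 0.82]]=y@[[0.28, 2.46, -2.95],  [-1.95, -3.18, 0.0],  [1.14, 0.78, 1.60]]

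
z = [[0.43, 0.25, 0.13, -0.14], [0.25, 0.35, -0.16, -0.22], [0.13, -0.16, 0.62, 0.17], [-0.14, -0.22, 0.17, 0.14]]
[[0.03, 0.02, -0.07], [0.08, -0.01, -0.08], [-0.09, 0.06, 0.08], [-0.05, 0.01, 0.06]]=z @ [[0.02, 0.11, -0.25], [0.03, -0.01, 0.06], [-0.09, 0.02, 0.19], [-0.21, 0.16, 0.05]]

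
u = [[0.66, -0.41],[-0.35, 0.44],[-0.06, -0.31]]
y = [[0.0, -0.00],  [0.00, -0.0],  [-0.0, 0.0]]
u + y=[[0.66,-0.41], [-0.35,0.44], [-0.06,-0.31]]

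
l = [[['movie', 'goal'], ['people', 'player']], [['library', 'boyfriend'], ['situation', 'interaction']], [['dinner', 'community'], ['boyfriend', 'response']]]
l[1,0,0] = 'library'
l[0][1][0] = 'people'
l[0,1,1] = 'player'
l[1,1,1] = 'interaction'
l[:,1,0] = ['people', 'situation', 'boyfriend']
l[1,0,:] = ['library', 'boyfriend']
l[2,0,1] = 'community'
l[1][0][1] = 'boyfriend'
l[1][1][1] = 'interaction'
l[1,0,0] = 'library'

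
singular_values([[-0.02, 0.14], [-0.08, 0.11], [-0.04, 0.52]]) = [0.55, 0.07]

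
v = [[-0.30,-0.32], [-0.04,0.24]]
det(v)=-0.085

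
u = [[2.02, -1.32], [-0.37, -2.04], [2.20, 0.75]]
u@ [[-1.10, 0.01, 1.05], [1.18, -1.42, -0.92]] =[[-3.78, 1.89, 3.34],[-2.0, 2.89, 1.49],[-1.54, -1.04, 1.62]]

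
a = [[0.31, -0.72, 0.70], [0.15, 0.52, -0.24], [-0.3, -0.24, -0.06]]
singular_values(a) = [1.17, 0.5, 0.0]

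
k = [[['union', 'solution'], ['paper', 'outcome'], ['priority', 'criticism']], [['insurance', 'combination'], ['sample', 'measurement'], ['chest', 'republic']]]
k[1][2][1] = 'republic'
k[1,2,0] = 'chest'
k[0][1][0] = 'paper'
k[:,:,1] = [['solution', 'outcome', 'criticism'], ['combination', 'measurement', 'republic']]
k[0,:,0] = ['union', 'paper', 'priority']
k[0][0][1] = 'solution'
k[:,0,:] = [['union', 'solution'], ['insurance', 'combination']]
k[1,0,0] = 'insurance'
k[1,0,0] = 'insurance'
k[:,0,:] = [['union', 'solution'], ['insurance', 'combination']]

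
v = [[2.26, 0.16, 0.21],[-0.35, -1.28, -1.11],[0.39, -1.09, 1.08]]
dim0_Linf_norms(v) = [2.26, 1.28, 1.11]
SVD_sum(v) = [[2.02, 0.32, 0.77], [-0.83, -0.13, -0.32], [0.54, 0.09, 0.20]] + [[0.05, -0.24, -0.02],[0.24, -1.25, -0.11],[0.20, -1.03, -0.09]] + [[0.19, 0.08, -0.54], [0.24, 0.11, -0.68], [-0.34, -0.15, 0.96]]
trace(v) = 2.06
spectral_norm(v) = 2.44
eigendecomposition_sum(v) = [[2.12, -0.02, 0.37], [-0.56, 0.00, -0.10], [1.15, -0.01, 0.2]] + [[0.13, 0.09, -0.2], [0.28, 0.19, -0.43], [-0.73, -0.49, 1.11]] + [[0.00, 0.09, 0.04],  [-0.07, -1.47, -0.58],  [-0.03, -0.59, -0.23]]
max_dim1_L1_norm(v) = 2.74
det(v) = -5.68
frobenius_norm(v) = 3.27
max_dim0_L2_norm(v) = 2.32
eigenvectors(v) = [[0.86,-0.16,-0.06], [-0.23,-0.36,0.93], [0.46,0.92,0.37]]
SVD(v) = [[-0.90, -0.15, -0.41], [0.37, -0.76, -0.53], [-0.24, -0.63, 0.74]] @ diag([2.43562329278882, 1.6739679002690364, 1.3937254552075238]) @ [[-0.92,  -0.15,  -0.35],[-0.19,  0.98,  0.08],[-0.33,  -0.14,  0.93]]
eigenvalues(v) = [2.33, 1.43, -1.7]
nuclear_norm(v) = 5.50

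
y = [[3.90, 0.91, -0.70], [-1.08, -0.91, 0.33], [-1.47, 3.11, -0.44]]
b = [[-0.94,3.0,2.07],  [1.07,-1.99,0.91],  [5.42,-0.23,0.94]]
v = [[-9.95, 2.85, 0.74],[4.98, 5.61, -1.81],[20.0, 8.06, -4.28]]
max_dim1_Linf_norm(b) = 5.42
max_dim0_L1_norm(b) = 7.43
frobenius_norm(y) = 5.54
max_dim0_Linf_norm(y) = 3.9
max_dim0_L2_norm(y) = 4.31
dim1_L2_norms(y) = [4.07, 1.45, 3.47]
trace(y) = 2.55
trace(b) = -1.99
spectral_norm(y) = 4.34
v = b @ y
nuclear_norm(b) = 11.18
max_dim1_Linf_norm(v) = 20.0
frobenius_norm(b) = 7.10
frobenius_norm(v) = 25.50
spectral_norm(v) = 24.48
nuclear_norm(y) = 7.78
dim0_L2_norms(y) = [4.31, 3.37, 0.89]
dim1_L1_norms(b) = [6.01, 3.97, 6.59]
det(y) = -0.03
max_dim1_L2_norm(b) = 5.51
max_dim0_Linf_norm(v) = 20.0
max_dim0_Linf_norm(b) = 5.42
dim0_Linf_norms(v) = [20.0, 8.06, 4.28]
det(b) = 35.16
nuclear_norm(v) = 31.64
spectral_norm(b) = 5.79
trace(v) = -8.62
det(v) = -2.00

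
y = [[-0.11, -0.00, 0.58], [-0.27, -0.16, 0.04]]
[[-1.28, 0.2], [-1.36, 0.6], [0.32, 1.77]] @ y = [[0.09, -0.03, -0.73],[-0.01, -0.10, -0.76],[-0.51, -0.28, 0.26]]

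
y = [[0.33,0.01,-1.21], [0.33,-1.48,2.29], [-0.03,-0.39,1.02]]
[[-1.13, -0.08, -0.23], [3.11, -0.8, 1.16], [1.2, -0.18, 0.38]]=y@[[-0.13, 0.02, 0.09],[-0.75, 0.67, -0.44],[0.89, 0.08, 0.21]]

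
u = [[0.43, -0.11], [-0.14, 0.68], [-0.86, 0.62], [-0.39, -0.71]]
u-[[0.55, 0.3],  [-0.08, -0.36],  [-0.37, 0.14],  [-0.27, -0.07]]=[[-0.12, -0.41],  [-0.06, 1.04],  [-0.49, 0.48],  [-0.12, -0.64]]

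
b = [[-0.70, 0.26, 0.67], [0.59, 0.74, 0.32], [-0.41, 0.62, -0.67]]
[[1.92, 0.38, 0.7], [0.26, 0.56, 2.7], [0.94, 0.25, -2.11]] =b @ [[-1.56, -0.03, 1.97], [1.28, 0.67, 0.89], [0.74, 0.27, 2.76]]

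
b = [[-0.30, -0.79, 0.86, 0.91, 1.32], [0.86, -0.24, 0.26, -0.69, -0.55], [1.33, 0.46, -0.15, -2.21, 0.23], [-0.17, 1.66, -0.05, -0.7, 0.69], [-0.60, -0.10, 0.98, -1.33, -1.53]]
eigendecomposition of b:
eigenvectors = [[0.55+0.00j, (0.55-0j), 0.15+0.00j, (-0.51+0.14j), -0.51-0.14j], [(-0.3-0.11j), -0.30+0.11j, (0.06+0j), (-0.3+0.27j), (-0.3-0.27j)], [(-0.41+0.08j), -0.41-0.08j, (-0.69+0j), (-0.61+0j), -0.61-0.00j], [(0.13+0.4j), 0.13-0.40j, -0.40+0.00j, -0.17+0.31j, (-0.17-0.31j)], [-0.33+0.39j, (-0.33-0.39j), 0.58+0.00j, (-0.08-0.22j), (-0.08+0.22j)]]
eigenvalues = [(-1.09+1.87j), (-1.09-1.87j), (-1.94+0j), (0.6+0.68j), (0.6-0.68j)]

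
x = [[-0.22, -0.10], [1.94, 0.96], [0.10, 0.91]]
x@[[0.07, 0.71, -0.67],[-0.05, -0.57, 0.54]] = [[-0.01,-0.10,0.09], [0.09,0.83,-0.78], [-0.04,-0.45,0.42]]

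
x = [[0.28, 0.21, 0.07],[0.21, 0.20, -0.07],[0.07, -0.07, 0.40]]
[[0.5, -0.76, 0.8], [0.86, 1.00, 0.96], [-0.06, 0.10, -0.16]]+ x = [[0.78, -0.55, 0.87], [1.07, 1.2, 0.89], [0.01, 0.03, 0.24]]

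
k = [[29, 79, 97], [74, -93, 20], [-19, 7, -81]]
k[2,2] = -81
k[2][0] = -19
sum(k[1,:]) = 1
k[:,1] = [79, -93, 7]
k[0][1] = 79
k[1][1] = -93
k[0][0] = 29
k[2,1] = 7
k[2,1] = 7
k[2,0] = -19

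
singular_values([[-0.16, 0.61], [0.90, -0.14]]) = [0.96, 0.55]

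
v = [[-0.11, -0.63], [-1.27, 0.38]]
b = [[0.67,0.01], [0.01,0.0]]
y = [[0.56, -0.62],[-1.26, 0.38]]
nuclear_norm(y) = 1.89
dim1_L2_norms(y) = [0.84, 1.32]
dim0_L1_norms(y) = [1.82, 1.0]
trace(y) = 0.94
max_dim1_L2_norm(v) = 1.33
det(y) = -0.57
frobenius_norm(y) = 1.56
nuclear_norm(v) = 1.96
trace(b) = 0.67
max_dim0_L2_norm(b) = 0.67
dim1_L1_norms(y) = [1.18, 1.64]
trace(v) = 0.27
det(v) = -0.84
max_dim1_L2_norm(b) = 0.67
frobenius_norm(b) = 0.67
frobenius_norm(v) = 1.47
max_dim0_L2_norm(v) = 1.27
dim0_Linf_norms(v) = [1.27, 0.63]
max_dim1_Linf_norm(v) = 1.27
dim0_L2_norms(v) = [1.27, 0.74]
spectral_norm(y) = 1.51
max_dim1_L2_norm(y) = 1.32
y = v + b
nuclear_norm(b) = 0.67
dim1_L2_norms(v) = [0.64, 1.33]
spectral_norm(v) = 1.33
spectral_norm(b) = 0.67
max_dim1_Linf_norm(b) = 0.67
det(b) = -0.00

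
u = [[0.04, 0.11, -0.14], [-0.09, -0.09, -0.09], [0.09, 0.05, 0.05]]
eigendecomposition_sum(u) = [[(0.02+0.07j), 0.04+0.04j, (-0.08+0.06j)], [-0.04+0.01j, (-0.03+0.02j), (-0.03-0.05j)], [0.04-0.01j, (0.03-0.02j), 0.03+0.05j]] + [[(0.02-0.07j), 0.04-0.04j, (-0.08-0.06j)], [(-0.04-0.01j), -0.03-0.02j, (-0.03+0.05j)], [0.04+0.01j, 0.03+0.02j, 0.03-0.05j]] + [[(-0+0j),(0.03+0j),0.03+0.00j], [0.00-0.00j,(-0.03-0j),-0.03-0.00j], [-0j,-0.01-0.00j,-0.01-0.00j]]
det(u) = -0.00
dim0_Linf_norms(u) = [0.09, 0.11, 0.14]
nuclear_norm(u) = 0.40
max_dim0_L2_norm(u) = 0.17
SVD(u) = [[0.42, -0.91, 0.04], [-0.73, -0.36, -0.58], [0.54, 0.22, -0.81]] @ diag([0.19389832002945867, 0.18010911260517143, 0.02577108935088469]) @ [[0.68,0.72,0.18], [0.09,-0.31,0.95], [-0.73,0.62,0.27]]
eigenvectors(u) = [[0.76+0.00j, 0.76-0.00j, -0.63+0.00j], [(-0.06+0.45j), -0.06-0.45j, 0.74+0.00j], [(0.06-0.45j), 0.06+0.45j, 0.22+0.00j]]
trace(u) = 0.00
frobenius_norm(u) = 0.27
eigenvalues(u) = [(0.02+0.15j), (0.02-0.15j), (-0.04+0j)]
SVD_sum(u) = [[0.05, 0.06, 0.01],[-0.1, -0.10, -0.02],[0.07, 0.08, 0.02]] + [[-0.01, 0.05, -0.15], [-0.01, 0.02, -0.06], [0.0, -0.01, 0.04]] + [[-0.0, 0.00, 0.00], [0.01, -0.01, -0.00], [0.02, -0.01, -0.01]]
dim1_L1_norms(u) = [0.29, 0.27, 0.19]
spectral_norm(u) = 0.19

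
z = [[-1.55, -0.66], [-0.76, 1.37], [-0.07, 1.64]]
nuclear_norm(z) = 3.96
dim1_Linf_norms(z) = [1.55, 1.37, 1.64]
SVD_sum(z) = [[0.04, -0.56],[-0.09, 1.41],[-0.11, 1.64]] + [[-1.59, -0.1], [-0.67, -0.04], [0.04, 0.00]]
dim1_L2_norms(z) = [1.68, 1.57, 1.64]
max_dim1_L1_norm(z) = 2.21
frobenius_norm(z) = 2.83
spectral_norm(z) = 2.24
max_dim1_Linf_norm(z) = 1.64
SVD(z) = [[0.25,  0.92], [-0.63,  0.39], [-0.73,  -0.02]] @ diag([2.238488713906637, 1.7251864472318954]) @ [[0.07, -1.0],[-1.0, -0.07]]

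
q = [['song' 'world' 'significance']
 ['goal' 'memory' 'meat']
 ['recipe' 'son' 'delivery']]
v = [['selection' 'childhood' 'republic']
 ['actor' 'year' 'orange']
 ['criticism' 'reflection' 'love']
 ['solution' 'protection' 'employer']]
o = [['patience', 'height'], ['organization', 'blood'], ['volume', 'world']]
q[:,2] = ['significance', 'meat', 'delivery']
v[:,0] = ['selection', 'actor', 'criticism', 'solution']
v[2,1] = 'reflection'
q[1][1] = 'memory'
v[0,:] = ['selection', 'childhood', 'republic']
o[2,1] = 'world'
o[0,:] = ['patience', 'height']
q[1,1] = 'memory'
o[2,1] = 'world'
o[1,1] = 'blood'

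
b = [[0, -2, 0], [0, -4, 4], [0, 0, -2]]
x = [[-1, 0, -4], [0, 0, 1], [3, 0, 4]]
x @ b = [[0, 2, 8], [0, 0, -2], [0, -6, -8]]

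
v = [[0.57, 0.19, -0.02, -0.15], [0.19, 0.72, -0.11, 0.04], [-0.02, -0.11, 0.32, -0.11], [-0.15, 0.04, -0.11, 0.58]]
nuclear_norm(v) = 2.19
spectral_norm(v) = 0.87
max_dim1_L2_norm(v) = 0.75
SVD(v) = [[-0.57, 0.37, 0.71, 0.17], [-0.79, -0.34, -0.49, 0.11], [0.15, 0.31, -0.25, 0.91], [0.13, -0.81, 0.44, 0.37]] @ diag([0.8719951421965181, 0.7072130669225002, 0.3535666544958925, 0.2572251363850893]) @ [[-0.57,-0.79,0.15,0.13],[0.37,-0.34,0.31,-0.81],[0.71,-0.49,-0.25,0.44],[0.17,0.11,0.91,0.37]]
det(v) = 0.06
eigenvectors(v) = [[0.57, 0.37, 0.71, -0.17], [0.79, -0.34, -0.49, -0.11], [-0.15, 0.31, -0.25, -0.91], [-0.13, -0.81, 0.44, -0.37]]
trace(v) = 2.19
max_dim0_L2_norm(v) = 0.75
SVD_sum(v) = [[0.29, 0.40, -0.08, -0.06], [0.4, 0.55, -0.11, -0.09], [-0.08, -0.11, 0.02, 0.02], [-0.06, -0.09, 0.02, 0.01]] + [[0.10, -0.09, 0.08, -0.21], [-0.09, 0.08, -0.07, 0.19], [0.08, -0.07, 0.07, -0.18], [-0.21, 0.19, -0.18, 0.46]] + [[0.18, -0.12, -0.06, 0.11],[-0.12, 0.09, 0.04, -0.08],[-0.06, 0.04, 0.02, -0.04],[0.11, -0.08, -0.04, 0.07]] + [[0.01, 0.00, 0.04, 0.02],[0.0, 0.00, 0.03, 0.01],[0.04, 0.03, 0.21, 0.09],[0.02, 0.01, 0.09, 0.04]]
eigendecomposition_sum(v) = [[0.29, 0.4, -0.08, -0.06], [0.4, 0.55, -0.11, -0.09], [-0.08, -0.11, 0.02, 0.02], [-0.06, -0.09, 0.02, 0.01]] + [[0.10, -0.09, 0.08, -0.21], [-0.09, 0.08, -0.07, 0.19], [0.08, -0.07, 0.07, -0.18], [-0.21, 0.19, -0.18, 0.46]] + [[0.18, -0.12, -0.06, 0.11], [-0.12, 0.09, 0.04, -0.08], [-0.06, 0.04, 0.02, -0.04], [0.11, -0.08, -0.04, 0.07]] + [[0.01, 0.00, 0.04, 0.02], [0.00, 0.00, 0.03, 0.01], [0.04, 0.03, 0.21, 0.09], [0.02, 0.01, 0.09, 0.04]]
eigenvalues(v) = [0.87, 0.71, 0.35, 0.26]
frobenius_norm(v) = 1.20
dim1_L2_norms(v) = [0.62, 0.75, 0.36, 0.61]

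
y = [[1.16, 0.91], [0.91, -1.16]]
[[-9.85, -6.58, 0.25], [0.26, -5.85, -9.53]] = y @ [[-5.15,-5.96,-3.86], [-4.26,0.37,5.19]]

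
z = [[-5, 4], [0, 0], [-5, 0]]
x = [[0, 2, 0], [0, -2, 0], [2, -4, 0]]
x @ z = [[0, 0], [0, 0], [-10, 8]]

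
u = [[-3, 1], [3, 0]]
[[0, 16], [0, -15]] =u@[[0, -5], [0, 1]]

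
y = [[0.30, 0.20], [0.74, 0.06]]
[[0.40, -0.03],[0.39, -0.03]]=y @ [[0.42,-0.03], [1.37,-0.09]]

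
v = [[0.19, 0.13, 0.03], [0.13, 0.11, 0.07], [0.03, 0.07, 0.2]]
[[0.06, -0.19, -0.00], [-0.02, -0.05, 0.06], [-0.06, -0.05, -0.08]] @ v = [[-0.01, -0.01, -0.01], [-0.01, -0.0, 0.01], [-0.02, -0.02, -0.02]]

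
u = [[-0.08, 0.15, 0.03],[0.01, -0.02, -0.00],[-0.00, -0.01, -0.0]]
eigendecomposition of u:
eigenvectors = [[-0.99+0.00j, (0.7+0j), (0.7-0j)],  [0.13+0.00j, 0.33-0.09j, 0.33+0.09j],  [(0.01+0j), (0.21+0.59j), (0.21-0.59j)]]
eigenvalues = [(-0.1+0j), (-0+0.01j), (-0-0.01j)]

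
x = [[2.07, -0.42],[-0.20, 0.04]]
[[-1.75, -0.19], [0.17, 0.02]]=x@[[-0.76, -0.11],  [0.43, -0.1]]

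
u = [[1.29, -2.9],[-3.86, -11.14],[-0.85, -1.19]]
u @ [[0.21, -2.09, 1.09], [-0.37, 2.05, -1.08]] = [[1.34, -8.64, 4.54], [3.31, -14.77, 7.82], [0.26, -0.66, 0.36]]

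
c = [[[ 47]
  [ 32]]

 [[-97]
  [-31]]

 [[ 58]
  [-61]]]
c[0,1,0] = 32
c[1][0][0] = -97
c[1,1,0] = -31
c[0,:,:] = [[47], [32]]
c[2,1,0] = -61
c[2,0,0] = 58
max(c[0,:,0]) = 47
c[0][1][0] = 32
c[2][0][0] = 58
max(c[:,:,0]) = 58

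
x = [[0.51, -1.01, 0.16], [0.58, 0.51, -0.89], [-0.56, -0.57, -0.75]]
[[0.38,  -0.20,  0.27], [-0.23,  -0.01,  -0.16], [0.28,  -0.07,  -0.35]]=x @ [[-0.06,-0.09,0.28], [-0.41,0.16,-0.08], [-0.02,0.04,0.32]]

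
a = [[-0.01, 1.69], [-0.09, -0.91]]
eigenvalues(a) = [-0.24, -0.68]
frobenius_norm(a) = 1.92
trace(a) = -0.92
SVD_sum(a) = [[0.03, 1.69], [-0.02, -0.91]] + [[-0.04, 0.00], [-0.07, 0.00]]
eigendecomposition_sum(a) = [[-0.35,-0.89], [0.05,0.12]] + [[0.34, 2.58], [-0.14, -1.03]]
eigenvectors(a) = [[0.99, -0.93], [-0.13, 0.37]]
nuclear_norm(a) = 2.00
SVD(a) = [[-0.88, 0.47], [0.47, 0.88]] @ diag([1.9197262794428018, 0.08397030437421948]) @ [[-0.02, -1.0],[-1.0, 0.02]]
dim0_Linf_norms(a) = [0.09, 1.69]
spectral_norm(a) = 1.92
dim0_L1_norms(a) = [0.1, 2.6]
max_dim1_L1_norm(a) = 1.7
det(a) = 0.16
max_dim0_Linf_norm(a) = 1.69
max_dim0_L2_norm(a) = 1.92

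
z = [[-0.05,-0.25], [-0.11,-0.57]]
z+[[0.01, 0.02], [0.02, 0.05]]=[[-0.04, -0.23],[-0.09, -0.52]]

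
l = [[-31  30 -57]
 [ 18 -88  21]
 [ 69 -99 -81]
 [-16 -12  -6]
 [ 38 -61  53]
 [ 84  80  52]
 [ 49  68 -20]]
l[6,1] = 68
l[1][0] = 18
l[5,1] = 80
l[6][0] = 49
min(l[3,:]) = -16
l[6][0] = 49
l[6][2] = -20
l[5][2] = 52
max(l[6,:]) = 68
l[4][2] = 53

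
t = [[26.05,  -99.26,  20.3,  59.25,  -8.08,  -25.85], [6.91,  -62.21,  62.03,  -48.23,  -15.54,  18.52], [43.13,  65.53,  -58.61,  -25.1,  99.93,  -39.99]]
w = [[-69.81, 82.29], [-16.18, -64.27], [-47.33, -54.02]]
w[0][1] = 82.29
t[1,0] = 6.91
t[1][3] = -48.23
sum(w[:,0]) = -133.32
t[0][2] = 20.3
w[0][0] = -69.81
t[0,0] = 26.05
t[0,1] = -99.26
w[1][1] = -64.27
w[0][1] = 82.29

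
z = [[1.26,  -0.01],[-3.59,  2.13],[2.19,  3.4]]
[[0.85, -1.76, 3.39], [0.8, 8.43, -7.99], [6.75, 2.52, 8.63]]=z @ [[0.69, -1.38, 2.7],[1.54, 1.63, 0.8]]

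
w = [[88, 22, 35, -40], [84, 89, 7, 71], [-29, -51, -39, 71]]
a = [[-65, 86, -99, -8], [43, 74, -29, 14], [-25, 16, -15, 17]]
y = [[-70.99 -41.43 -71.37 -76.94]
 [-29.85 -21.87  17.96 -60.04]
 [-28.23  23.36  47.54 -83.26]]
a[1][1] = 74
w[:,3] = [-40, 71, 71]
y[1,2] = 17.96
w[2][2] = -39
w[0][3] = -40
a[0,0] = -65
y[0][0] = -70.99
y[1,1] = -21.87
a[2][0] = -25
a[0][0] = -65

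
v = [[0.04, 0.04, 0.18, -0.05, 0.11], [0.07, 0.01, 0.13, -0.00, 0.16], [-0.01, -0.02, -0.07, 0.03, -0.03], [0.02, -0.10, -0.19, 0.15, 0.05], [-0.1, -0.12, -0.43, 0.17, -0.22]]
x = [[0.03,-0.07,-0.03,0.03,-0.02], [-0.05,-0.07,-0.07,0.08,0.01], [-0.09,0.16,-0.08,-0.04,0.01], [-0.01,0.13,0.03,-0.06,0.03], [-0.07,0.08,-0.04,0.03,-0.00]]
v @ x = [[-0.02,  0.03,  -0.02,  0.0,  -0.0], [-0.02,  0.03,  -0.02,  0.00,  -0.0], [0.01,  -0.01,  0.01,  -0.00,  0.00], [0.02,  -0.00,  0.02,  -0.01,  0.0], [0.06,  -0.05,  0.06,  -0.01,  0.00]]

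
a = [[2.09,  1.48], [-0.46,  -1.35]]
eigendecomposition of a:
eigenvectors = [[0.99, -0.42], [-0.14, 0.91]]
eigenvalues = [1.88, -1.14]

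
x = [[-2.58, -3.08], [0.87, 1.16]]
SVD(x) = [[-0.94, 0.34], [0.34, 0.94]] @ diag([4.270822169479637, 0.07333482584177926]) @ [[0.64, 0.77], [-0.77, 0.64]]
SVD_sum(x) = [[-2.56, -3.1], [0.92, 1.12]] + [[-0.02, 0.02], [-0.05, 0.04]]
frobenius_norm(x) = 4.27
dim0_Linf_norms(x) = [2.58, 3.08]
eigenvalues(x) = [-1.61, 0.19]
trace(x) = -1.42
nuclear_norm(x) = 4.34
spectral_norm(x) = 4.27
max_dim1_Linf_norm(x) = 3.08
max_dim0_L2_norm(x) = 3.29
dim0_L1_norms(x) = [3.45, 4.24]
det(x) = -0.31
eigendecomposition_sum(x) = [[-2.48, -2.75],[0.78, 0.86]] + [[-0.1, -0.33], [0.09, 0.30]]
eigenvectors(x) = [[-0.95, 0.74], [0.30, -0.67]]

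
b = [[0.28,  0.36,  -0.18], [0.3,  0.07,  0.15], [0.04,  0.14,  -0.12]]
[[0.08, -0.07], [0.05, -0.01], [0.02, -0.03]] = b @ [[0.16,-0.20],  [0.07,0.09],  [-0.04,0.28]]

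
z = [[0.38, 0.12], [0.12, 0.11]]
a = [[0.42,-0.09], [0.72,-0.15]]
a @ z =[[0.15, 0.04], [0.26, 0.07]]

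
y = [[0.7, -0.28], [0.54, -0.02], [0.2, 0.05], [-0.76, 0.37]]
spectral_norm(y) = 1.25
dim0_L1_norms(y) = [2.2, 0.72]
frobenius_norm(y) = 1.27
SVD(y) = [[-0.6, 0.14],[-0.41, -0.73],[-0.14, -0.51],[0.67, -0.43]] @ diag([1.2523657012556062, 0.22131459581002175]) @ [[-0.94, 0.33], [-0.33, -0.94]]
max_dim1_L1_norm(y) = 1.13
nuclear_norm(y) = 1.47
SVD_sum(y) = [[0.71, -0.25], [0.49, -0.17], [0.16, -0.06], [-0.79, 0.28]] + [[-0.01, -0.03], [0.05, 0.15], [0.04, 0.11], [0.03, 0.09]]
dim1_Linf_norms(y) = [0.7, 0.54, 0.2, 0.76]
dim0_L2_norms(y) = [1.18, 0.47]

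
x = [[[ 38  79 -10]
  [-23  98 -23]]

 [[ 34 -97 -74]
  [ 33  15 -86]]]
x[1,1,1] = 15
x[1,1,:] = [33, 15, -86]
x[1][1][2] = -86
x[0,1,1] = 98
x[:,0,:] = [[38, 79, -10], [34, -97, -74]]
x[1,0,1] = -97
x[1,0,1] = -97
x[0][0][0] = 38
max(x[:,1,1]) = 98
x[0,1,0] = -23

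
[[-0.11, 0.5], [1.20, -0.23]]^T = [[-0.11, 1.2], [0.5, -0.23]]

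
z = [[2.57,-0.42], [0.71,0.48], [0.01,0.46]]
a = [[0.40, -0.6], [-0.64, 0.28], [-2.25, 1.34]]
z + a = [[2.97,-1.02],[0.07,0.76],[-2.24,1.80]]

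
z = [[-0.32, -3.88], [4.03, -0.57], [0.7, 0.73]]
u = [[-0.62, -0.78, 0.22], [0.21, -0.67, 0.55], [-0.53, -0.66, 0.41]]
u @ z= [[-2.79, 3.01], [-2.38, -0.03], [-2.20, 2.73]]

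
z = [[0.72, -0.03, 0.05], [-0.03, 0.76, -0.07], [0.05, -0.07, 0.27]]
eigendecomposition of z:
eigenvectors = [[0.1, 0.87, -0.48], [-0.13, 0.49, 0.86], [-0.99, 0.02, -0.16]]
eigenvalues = [0.26, 0.7, 0.79]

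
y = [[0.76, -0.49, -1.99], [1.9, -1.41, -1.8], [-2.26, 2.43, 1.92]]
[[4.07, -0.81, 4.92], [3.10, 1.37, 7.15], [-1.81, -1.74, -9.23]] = y @ [[1.01, 1.87, 1.06], [1.87, 0.17, -1.46], [-2.12, 1.08, -1.71]]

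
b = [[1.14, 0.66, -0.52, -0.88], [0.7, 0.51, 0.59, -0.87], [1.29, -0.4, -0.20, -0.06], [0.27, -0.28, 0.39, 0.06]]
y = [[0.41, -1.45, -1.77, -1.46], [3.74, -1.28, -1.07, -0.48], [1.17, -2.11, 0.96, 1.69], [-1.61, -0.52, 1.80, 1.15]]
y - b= [[-0.73, -2.11, -1.25, -0.58], [3.04, -1.79, -1.66, 0.39], [-0.12, -1.71, 1.16, 1.75], [-1.88, -0.24, 1.41, 1.09]]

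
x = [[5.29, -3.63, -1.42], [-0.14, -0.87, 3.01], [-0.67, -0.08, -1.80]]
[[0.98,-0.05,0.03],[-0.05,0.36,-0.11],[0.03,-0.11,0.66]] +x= [[6.27, -3.68, -1.39], [-0.19, -0.51, 2.90], [-0.64, -0.19, -1.14]]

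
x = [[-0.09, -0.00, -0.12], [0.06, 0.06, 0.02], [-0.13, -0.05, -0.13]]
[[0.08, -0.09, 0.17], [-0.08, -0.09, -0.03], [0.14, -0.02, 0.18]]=x @ [[0.22,  -1.02,  -1.4],[-1.18,  -0.98,  1.09],[-0.87,  1.54,  -0.38]]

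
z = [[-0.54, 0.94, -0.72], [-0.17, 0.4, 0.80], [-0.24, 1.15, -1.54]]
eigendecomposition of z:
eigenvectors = [[0.41, 0.98, 0.54], [0.83, 0.21, -0.23], [0.38, 0.01, 0.81]]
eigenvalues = [0.69, -0.34, -2.03]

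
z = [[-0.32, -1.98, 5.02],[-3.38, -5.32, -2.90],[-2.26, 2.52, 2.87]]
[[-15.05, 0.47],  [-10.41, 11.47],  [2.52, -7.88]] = z @ [[-0.08, 0.37], [3.0, -2.02], [-1.82, -0.68]]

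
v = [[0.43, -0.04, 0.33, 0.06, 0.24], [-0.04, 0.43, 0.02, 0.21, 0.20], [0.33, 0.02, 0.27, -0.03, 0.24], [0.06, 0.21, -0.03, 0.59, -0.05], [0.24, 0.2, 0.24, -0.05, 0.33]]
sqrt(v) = [[(0.49+0.04j), (-0.1+0.02j), 0.35-0.04j, (0.09-0.01j), 0.22-0.01j], [-0.10+0.02j, 0.57+0.01j, (0.01-0.02j), 0.18-0.01j, 0.24-0.01j], [0.35-0.04j, 0.01-0.02j, 0.31+0.03j, (-0.04+0.01j), (0.22+0.01j)], [0.09-0.01j, (0.18-0.01j), (-0.04+0.01j), 0.73+0.00j, -0.09+0.00j], [(0.22-0.01j), 0.24-0.01j, (0.22+0.01j), -0.09+0.00j, 0.41+0.01j]]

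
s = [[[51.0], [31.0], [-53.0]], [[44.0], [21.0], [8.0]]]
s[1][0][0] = 44.0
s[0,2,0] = -53.0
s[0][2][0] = -53.0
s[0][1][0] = 31.0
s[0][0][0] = 51.0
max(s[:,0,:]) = 51.0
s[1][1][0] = 21.0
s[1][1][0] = 21.0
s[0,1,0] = 31.0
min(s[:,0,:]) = 44.0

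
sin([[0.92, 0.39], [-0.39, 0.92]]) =[[0.86, 0.24], [-0.24, 0.86]]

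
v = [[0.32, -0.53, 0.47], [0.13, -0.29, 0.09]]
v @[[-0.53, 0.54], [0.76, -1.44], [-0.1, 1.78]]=[[-0.62, 1.77],[-0.3, 0.65]]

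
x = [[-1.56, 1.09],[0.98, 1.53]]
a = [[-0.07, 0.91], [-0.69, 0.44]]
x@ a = [[-0.64, -0.94], [-1.12, 1.56]]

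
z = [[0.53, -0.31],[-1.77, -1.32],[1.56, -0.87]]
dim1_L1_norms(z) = [0.84, 3.09, 2.43]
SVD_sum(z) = [[0.43, 0.1], [-1.97, -0.47], [1.28, 0.3]] + [[0.10, -0.41],  [0.20, -0.85],  [0.28, -1.17]]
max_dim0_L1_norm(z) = 3.86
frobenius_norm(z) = 2.91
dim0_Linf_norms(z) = [1.77, 1.32]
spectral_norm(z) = 2.46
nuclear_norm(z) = 4.01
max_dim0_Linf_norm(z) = 1.77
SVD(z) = [[-0.18, -0.27], [0.82, -0.57], [-0.54, -0.78]] @ diag([2.457676497320277, 1.5500407202778679]) @ [[-0.97, -0.23], [-0.23, 0.97]]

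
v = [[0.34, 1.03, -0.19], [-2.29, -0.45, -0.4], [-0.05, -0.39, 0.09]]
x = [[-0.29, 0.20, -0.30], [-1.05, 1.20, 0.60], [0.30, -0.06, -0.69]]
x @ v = [[-0.54, -0.27, -0.05], [-3.14, -1.86, -0.23], [0.27, 0.61, -0.10]]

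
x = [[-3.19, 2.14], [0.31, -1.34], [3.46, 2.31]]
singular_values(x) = [4.72, 3.41]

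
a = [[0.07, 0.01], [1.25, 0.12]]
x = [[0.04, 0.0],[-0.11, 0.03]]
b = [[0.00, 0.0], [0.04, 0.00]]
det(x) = 0.00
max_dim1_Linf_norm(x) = 0.11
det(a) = -0.00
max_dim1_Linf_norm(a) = 1.25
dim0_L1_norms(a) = [1.32, 0.13]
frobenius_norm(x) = 0.12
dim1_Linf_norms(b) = [0.0, 0.04]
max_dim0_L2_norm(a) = 1.25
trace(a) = 0.19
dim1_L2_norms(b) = [0.0, 0.04]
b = a @ x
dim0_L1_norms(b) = [0.04, 0.0]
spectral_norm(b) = 0.04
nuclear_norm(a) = 1.26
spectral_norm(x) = 0.12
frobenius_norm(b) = 0.04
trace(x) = 0.07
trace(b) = 0.00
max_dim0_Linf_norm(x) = 0.11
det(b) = 0.00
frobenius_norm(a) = 1.26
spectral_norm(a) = 1.26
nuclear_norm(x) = 0.13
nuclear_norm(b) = 0.04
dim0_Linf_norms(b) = [0.04, 0.0]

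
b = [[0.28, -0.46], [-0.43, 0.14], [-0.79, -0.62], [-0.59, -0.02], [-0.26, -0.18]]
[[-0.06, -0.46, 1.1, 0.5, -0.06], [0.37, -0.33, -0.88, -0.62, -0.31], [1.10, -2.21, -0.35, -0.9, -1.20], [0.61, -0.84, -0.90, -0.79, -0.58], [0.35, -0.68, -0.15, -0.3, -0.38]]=b @ [[-1.02, 1.36, 1.57, 1.35, 0.96], [-0.48, 1.83, -1.44, -0.27, 0.72]]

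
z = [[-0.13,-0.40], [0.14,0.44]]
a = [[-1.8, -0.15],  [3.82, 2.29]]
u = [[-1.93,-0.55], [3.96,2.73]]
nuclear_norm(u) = 5.77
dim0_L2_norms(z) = [0.19, 0.59]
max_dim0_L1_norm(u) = 5.89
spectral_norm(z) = 0.62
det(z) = -0.00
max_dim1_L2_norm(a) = 4.45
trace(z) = 0.31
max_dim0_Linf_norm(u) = 3.96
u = z + a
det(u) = -3.09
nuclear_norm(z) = 0.63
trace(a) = 0.49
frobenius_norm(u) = 5.21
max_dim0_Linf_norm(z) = 0.44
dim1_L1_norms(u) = [2.48, 6.69]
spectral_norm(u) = 5.18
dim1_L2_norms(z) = [0.42, 0.46]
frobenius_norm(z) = 0.62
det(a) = -3.55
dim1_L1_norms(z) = [0.53, 0.58]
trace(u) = 0.80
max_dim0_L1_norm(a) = 5.62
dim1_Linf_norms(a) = [1.8, 3.82]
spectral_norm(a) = 4.75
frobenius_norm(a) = 4.81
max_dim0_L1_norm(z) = 0.84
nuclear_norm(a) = 5.50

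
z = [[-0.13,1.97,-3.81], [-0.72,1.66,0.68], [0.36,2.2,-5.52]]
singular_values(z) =[7.32, 1.98, 0.16]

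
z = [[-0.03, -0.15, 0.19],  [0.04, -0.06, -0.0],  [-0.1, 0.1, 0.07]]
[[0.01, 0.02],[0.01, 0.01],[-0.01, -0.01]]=z @[[0.05,0.07],[-0.06,-0.09],[0.02,0.03]]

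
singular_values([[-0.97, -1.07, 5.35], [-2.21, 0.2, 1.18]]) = [5.76, 1.95]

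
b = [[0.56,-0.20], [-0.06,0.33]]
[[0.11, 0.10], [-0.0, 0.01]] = b @ [[0.21, 0.2],[0.03, 0.06]]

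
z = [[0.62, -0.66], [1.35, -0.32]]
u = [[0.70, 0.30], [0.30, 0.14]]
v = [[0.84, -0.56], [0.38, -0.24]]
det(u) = 0.01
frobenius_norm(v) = 1.11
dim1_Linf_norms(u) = [0.7, 0.3]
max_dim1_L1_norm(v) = 1.4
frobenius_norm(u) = 0.83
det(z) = 0.69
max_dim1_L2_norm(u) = 0.76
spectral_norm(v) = 1.11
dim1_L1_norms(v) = [1.4, 0.62]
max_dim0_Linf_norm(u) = 0.7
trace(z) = 0.30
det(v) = 0.01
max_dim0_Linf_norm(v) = 0.84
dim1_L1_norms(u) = [1.0, 0.44]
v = u @ z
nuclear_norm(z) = 2.03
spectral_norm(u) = 0.83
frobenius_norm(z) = 1.66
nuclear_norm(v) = 1.12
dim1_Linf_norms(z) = [0.66, 1.35]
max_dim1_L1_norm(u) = 1.0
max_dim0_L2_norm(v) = 0.92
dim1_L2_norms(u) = [0.76, 0.33]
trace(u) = 0.84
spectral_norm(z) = 1.60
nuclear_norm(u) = 0.84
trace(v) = 0.60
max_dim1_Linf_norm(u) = 0.7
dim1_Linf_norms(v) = [0.84, 0.38]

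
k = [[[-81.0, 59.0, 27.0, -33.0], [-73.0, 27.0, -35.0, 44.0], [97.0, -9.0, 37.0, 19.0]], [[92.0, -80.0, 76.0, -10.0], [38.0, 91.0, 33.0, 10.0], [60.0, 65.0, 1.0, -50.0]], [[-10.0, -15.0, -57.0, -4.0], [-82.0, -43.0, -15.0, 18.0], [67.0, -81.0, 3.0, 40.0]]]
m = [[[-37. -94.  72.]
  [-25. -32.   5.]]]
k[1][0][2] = 76.0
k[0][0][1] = 59.0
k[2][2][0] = 67.0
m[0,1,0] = -25.0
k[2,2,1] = -81.0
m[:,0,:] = [[-37.0, -94.0, 72.0]]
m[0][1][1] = -32.0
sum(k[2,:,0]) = -25.0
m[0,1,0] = -25.0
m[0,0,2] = 72.0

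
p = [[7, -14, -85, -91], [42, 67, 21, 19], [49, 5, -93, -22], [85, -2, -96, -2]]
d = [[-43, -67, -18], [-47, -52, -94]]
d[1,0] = -47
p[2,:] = [49, 5, -93, -22]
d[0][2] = -18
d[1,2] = -94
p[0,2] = -85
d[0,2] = -18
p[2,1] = 5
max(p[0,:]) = 7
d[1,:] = [-47, -52, -94]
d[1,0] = -47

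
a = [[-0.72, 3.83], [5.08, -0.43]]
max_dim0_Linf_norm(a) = 5.08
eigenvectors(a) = [[-0.67, -0.64],[0.74, -0.77]]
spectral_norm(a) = 5.31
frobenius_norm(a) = 6.42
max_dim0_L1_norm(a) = 5.8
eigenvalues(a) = [-4.99, 3.84]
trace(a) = -1.15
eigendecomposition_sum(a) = [[-2.58, 2.16], [2.87, -2.41]] + [[1.86, 1.67], [2.21, 1.98]]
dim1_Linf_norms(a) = [3.83, 5.08]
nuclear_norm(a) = 8.91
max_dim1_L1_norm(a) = 5.51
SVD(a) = [[-0.38, 0.93], [0.93, 0.38]] @ diag([5.306623471156165, 3.6080946960098625]) @ [[0.94, -0.35], [0.35, 0.94]]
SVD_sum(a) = [[-1.88, 0.7], [4.6, -1.71]] + [[1.16, 3.13], [0.48, 1.28]]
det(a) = -19.15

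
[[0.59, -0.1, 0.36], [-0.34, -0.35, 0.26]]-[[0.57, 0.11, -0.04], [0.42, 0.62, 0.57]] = [[0.02,-0.21,0.40],[-0.76,-0.97,-0.31]]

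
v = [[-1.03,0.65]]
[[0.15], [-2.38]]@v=[[-0.15, 0.1],  [2.45, -1.55]]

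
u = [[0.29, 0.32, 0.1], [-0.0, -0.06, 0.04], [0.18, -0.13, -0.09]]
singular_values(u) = [0.44, 0.24, 0.06]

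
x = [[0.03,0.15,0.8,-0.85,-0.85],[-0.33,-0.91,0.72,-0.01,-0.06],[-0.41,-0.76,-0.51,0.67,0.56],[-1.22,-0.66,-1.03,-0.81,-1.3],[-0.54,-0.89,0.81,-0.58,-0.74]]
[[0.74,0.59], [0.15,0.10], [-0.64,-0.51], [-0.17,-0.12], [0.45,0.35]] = x@[[0.17, 0.11],[0.16, 0.15],[0.44, 0.35],[0.1, 0.09],[-0.52, -0.42]]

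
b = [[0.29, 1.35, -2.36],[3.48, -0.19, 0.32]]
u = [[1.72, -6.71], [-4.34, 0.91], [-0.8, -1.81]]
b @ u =[[-3.47, 3.55], [6.55, -24.1]]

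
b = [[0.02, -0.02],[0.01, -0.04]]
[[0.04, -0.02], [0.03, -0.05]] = b@[[1.63, 0.31], [-0.37, 1.38]]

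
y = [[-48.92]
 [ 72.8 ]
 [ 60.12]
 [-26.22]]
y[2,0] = 60.12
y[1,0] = 72.8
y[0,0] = -48.92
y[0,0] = -48.92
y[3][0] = -26.22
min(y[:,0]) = -48.92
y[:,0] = [-48.92, 72.8, 60.12, -26.22]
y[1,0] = 72.8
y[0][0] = -48.92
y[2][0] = 60.12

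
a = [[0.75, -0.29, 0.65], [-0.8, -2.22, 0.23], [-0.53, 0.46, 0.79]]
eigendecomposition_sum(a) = [[(-0.06+0j), (-0.27-0j), 0.03-0.00j], [(-0.53+0j), (-2.25-0j), (0.28-0j)], [0.07-0.00j, (0.28+0j), -0.03+0.00j]] + [[0.41+0.30j, (-0.01-0.09j), 0.31-0.40j], [(-0.13-0.02j), (0.01+0.02j), (-0.02+0.13j)], [-0.30+0.42j, 0.09-0.01j, (0.41+0.31j)]] + [[(0.41-0.3j), -0.01+0.09j, (0.31+0.4j)], [(-0.13+0.02j), 0.01-0.02j, (-0.02-0.13j)], [(-0.3-0.42j), (0.09+0.01j), (0.41-0.31j)]]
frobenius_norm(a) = 2.79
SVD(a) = [[0.04, -0.02, -1.0], [0.99, -0.09, 0.04], [-0.09, -1.00, 0.01]] @ diag([2.380650187098451, 1.0385569515241584, 1.0300020121868485]) @ [[-0.3, -0.95, 0.08], [0.57, -0.24, -0.79], [-0.77, 0.19, -0.61]]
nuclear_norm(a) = 4.45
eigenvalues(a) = [(-2.35+0j), (0.83+0.63j), (0.83-0.63j)]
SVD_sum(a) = [[-0.03, -0.1, 0.01], [-0.71, -2.25, 0.18], [0.07, 0.21, -0.02]] + [[-0.01, 0.0, 0.01], [-0.05, 0.02, 0.07], [-0.59, 0.25, 0.81]] + [[0.79, -0.2, 0.63],[-0.03, 0.01, -0.03],[-0.01, 0.00, -0.01]]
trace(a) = -0.68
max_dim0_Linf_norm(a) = 2.22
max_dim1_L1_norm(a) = 3.25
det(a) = -2.55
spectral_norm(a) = 2.38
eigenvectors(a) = [[(-0.12+0j), 0.02-0.69j, 0.02+0.69j], [-0.99+0.00j, 0.08+0.16j, (0.08-0.16j)], [(0.12+0j), 0.70+0.00j, 0.70-0.00j]]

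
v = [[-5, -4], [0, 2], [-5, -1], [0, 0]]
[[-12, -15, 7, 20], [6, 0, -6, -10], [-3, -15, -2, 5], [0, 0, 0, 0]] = v@[[0, 3, 1, 0], [3, 0, -3, -5]]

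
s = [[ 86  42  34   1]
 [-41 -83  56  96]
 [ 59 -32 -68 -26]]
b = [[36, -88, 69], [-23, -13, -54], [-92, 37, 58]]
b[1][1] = -13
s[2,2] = -68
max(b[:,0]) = 36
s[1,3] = 96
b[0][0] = 36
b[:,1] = [-88, -13, 37]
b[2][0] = -92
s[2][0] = 59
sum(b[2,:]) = 3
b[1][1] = -13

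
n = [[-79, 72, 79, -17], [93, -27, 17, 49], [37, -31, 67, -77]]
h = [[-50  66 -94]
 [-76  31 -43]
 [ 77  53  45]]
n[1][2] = 17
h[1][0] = -76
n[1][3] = 49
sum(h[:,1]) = 150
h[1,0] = -76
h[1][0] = -76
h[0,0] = -50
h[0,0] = -50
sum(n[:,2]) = 163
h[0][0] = -50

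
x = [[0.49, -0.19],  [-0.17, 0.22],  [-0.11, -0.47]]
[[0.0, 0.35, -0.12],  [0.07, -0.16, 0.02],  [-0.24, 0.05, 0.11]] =x @ [[0.19,0.62,-0.3], [0.47,-0.26,-0.16]]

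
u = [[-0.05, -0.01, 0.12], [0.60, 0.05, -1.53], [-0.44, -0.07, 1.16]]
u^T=[[-0.05,  0.60,  -0.44],[-0.01,  0.05,  -0.07],[0.12,  -1.53,  1.16]]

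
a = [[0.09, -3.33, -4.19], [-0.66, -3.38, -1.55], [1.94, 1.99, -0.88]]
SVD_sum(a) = [[-0.52, -3.99, -3.3], [-0.37, -2.79, -2.31], [0.12, 0.89, 0.74]] + [[0.77, 0.56, -0.8],[-0.58, -0.42, 0.60],[1.65, 1.20, -1.71]] + [[-0.16, 0.09, -0.09], [0.28, -0.17, 0.16], [0.18, -0.10, 0.1]]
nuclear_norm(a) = 10.02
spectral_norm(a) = 6.45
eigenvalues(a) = [(-1.5+2.42j), (-1.5-2.42j), (-1.17+0j)]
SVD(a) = [[0.81, -0.40, -0.43], [0.56, 0.30, 0.77], [-0.18, -0.86, 0.47]] @ diag([6.454098347166848, 3.0873986147453576, 0.47569351347965355]) @ [[-0.1, -0.77, -0.63], [-0.62, -0.45, 0.64], [0.78, -0.46, 0.43]]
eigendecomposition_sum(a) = [[0.29+1.16j, -2.39+0.59j, -2.50-0.40j], [-0.61+0.42j, -0.85-1.24j, -0.31-1.52j], [1.26-0.05j, 0.11+2.59j, (-0.93+2.5j)]] + [[0.29-1.16j, (-2.39-0.59j), (-2.5+0.4j)],[-0.61-0.42j, (-0.85+1.24j), -0.31+1.52j],[1.26+0.05j, 0.11-2.59j, -0.93-2.50j]] + [[(-0.48-0j), (1.45+0j), 0.81+0.00j],[(0.55+0j), -1.67-0.00j, -0.93-0.00j],[-0.58-0.00j, (1.76+0j), 0.98+0.00j]]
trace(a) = -4.17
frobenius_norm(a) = 7.17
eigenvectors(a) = [[0.12+0.62j, (0.12-0.62j), -0.51+0.00j], [(-0.33+0.21j), (-0.33-0.21j), (0.59+0j)], [0.67+0.00j, 0.67-0.00j, (-0.62+0j)]]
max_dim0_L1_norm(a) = 8.7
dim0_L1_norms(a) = [2.69, 8.7, 6.62]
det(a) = -9.48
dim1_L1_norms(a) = [7.61, 5.59, 4.81]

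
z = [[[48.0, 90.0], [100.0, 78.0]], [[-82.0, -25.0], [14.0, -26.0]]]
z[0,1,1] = 78.0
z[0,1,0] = 100.0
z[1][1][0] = 14.0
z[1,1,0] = 14.0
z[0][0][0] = 48.0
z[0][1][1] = 78.0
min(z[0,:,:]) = 48.0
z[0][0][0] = 48.0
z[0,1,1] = 78.0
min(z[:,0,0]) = -82.0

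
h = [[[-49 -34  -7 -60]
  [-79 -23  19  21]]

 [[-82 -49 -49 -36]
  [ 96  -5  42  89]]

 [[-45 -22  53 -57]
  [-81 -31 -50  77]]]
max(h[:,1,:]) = 96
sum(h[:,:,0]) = -240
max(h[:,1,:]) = 96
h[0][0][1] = -34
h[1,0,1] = -49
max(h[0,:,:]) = 21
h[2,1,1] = -31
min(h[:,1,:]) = -81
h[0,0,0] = -49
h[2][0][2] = 53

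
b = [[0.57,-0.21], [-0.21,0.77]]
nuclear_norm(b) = 1.34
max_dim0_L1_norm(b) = 0.98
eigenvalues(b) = [0.44, 0.9]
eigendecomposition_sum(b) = [[0.31, 0.2], [0.2, 0.12]] + [[0.26,  -0.41], [-0.41,  0.65]]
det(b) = 0.39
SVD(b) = [[-0.53, 0.85],  [0.85, 0.53]] @ diag([0.9025940669922601, 0.43740593300773983]) @ [[-0.53, 0.85], [0.85, 0.53]]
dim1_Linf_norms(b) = [0.57, 0.77]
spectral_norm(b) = 0.90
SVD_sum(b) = [[0.26, -0.41], [-0.41, 0.65]] + [[0.31, 0.20], [0.20, 0.12]]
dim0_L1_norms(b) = [0.78, 0.98]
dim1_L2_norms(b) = [0.61, 0.8]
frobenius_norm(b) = 1.00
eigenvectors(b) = [[-0.85, 0.53],[-0.53, -0.85]]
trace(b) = 1.34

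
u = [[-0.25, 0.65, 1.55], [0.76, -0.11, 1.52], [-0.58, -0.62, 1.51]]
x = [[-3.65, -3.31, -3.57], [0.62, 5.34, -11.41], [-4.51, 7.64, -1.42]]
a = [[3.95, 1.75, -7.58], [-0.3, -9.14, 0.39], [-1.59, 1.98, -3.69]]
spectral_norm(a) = 10.53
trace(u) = 1.15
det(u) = -2.34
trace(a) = -8.88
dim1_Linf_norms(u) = [1.55, 1.52, 1.51]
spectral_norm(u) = 2.65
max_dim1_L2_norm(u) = 1.73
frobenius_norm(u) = 2.96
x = u @ a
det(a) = 241.81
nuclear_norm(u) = 4.53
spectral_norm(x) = 13.74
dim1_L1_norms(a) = [13.28, 9.83, 7.26]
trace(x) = 0.27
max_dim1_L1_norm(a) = 13.28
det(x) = -566.63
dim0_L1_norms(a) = [5.84, 12.87, 11.66]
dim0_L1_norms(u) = [1.59, 1.38, 4.58]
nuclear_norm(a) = 21.25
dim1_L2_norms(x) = [6.08, 12.61, 8.98]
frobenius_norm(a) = 13.42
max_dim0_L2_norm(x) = 12.04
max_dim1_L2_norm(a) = 9.15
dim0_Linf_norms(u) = [0.76, 0.65, 1.55]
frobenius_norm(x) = 16.64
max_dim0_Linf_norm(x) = 11.41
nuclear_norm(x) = 26.80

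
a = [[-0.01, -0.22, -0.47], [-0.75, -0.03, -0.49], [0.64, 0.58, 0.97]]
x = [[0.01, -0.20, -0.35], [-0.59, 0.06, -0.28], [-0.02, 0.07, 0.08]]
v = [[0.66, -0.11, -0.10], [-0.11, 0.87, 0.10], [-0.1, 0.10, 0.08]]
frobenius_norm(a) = 1.66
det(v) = 0.03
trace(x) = 0.15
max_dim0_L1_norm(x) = 0.71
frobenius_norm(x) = 0.78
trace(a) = 0.93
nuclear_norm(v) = 1.61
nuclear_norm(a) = 2.21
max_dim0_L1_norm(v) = 1.08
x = v @ a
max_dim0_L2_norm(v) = 0.88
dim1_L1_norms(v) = [0.87, 1.08, 0.28]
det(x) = 0.00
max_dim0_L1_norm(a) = 1.93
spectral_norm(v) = 0.94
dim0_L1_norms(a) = [1.4, 0.83, 1.93]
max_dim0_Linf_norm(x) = 0.59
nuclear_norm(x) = 1.08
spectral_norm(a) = 1.58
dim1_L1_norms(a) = [0.7, 1.27, 2.19]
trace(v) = 1.61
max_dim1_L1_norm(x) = 0.93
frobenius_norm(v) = 1.12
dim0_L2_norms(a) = [0.99, 0.62, 1.18]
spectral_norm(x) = 0.67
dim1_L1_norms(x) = [0.56, 0.93, 0.17]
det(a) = 0.10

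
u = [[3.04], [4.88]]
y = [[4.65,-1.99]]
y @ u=[[4.42]]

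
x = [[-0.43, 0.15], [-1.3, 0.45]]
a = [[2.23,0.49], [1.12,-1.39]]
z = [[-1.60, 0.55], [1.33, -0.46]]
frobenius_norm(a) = 2.90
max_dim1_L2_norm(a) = 2.28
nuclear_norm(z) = 2.20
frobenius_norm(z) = 2.20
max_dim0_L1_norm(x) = 1.73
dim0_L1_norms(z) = [2.93, 1.01]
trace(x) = 0.02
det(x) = 0.00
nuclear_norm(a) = 3.96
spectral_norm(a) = 2.51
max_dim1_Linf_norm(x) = 1.3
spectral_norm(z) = 2.20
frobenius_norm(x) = 1.45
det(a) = -3.65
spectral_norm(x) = 1.45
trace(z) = -2.06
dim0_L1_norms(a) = [3.35, 1.88]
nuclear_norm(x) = 1.45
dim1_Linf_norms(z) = [1.6, 1.33]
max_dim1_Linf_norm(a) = 2.23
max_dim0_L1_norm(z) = 2.93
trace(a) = 0.84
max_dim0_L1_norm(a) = 3.35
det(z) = 0.00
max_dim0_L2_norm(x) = 1.37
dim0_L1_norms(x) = [1.73, 0.6]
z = a @ x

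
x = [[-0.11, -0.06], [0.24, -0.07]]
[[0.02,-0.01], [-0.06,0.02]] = x @ [[-0.23, 0.09], [0.09, -0.03]]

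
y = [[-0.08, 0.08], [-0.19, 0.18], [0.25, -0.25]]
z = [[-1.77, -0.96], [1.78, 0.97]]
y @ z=[[0.28, 0.15], [0.66, 0.36], [-0.89, -0.48]]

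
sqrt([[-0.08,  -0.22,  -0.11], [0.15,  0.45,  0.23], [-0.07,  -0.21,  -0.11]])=[[(-0.13+0.11j),-0.41+0.06j,(-0.21+0.02j)], [(0.28-0.05j),0.86-0.05j,(0.44-0.05j)], [(-0.13+0.03j),-0.40+0.05j,-0.20+0.08j]]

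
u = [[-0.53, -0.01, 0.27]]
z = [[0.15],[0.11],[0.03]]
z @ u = [[-0.08,-0.0,0.04], [-0.06,-0.00,0.03], [-0.02,-0.0,0.01]]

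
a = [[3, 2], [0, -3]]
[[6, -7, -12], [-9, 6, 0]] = a@ [[0, -1, -4], [3, -2, 0]]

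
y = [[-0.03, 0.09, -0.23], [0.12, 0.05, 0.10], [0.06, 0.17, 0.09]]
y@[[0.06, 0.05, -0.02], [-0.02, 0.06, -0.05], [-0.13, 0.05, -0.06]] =[[0.03, -0.01, 0.01], [-0.01, 0.01, -0.01], [-0.01, 0.02, -0.02]]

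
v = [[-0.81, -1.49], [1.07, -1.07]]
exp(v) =[[0.16, -0.44], [0.32, 0.08]]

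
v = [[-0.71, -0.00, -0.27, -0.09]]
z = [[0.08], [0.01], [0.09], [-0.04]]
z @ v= [[-0.06, 0.00, -0.02, -0.01], [-0.01, 0.00, -0.0, -0.0], [-0.06, 0.00, -0.02, -0.01], [0.03, 0.0, 0.01, 0.0]]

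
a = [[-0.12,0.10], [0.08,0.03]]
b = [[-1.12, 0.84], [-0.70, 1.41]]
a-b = [[1.0, -0.74], [0.78, -1.38]]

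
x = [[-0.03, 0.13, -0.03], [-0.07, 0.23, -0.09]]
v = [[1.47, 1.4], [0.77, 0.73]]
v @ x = [[-0.14, 0.51, -0.17],  [-0.07, 0.27, -0.09]]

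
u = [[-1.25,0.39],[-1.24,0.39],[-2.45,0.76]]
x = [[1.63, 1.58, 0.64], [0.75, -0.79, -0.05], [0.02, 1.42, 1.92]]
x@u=[[-5.56, 1.74],  [0.16, -0.05],  [-6.49, 2.02]]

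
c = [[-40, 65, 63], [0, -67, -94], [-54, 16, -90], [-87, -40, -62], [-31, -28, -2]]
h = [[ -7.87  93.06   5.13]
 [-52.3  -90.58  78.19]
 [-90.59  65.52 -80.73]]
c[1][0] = 0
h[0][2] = 5.13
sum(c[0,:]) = 88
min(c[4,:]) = -31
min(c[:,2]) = -94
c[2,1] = 16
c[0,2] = 63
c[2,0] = -54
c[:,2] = [63, -94, -90, -62, -2]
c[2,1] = 16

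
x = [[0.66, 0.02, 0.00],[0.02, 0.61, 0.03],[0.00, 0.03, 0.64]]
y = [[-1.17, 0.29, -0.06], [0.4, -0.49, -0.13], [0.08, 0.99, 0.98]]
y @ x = [[-0.77, 0.15, -0.03], [0.25, -0.29, -0.1], [0.07, 0.63, 0.66]]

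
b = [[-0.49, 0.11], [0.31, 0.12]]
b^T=[[-0.49, 0.31], [0.11, 0.12]]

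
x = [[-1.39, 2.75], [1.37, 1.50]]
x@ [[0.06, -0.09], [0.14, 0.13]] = [[0.30, 0.48], [0.29, 0.07]]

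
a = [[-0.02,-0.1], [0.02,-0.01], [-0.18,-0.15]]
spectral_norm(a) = 0.25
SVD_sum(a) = [[-0.06, -0.06], [0.01, 0.01], [-0.17, -0.16]] + [[0.04, -0.04], [0.01, -0.02], [-0.01, 0.01]]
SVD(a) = [[-0.34, -0.89], [0.03, -0.33], [-0.94, 0.31]] @ diag([0.2483979920563304, 0.06401904046752988]) @ [[0.71, 0.7], [-0.70, 0.71]]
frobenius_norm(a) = 0.26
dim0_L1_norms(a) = [0.22, 0.26]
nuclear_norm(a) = 0.31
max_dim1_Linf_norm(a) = 0.18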